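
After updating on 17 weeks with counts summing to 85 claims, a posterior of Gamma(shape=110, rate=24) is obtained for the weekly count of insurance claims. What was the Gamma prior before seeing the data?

Gamma–Poisson conjugacy: posterior shape = α + Σxᵢ, posterior rate = β + n.
So α = 110 − 85 = 25 and β = 24 − 17 = 7.

Gamma(shape=25, rate=7)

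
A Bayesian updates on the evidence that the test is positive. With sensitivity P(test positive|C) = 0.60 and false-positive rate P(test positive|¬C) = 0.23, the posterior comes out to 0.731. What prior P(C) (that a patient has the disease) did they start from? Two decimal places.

Bayes' rule in odds form gives O(C|E) = O(C)·[P(E|C)/P(E|¬C)], hence O(C) = O(C|E)/LR.
Posterior odds = 0.731/(1−0.731) = 2.7175. LR = 0.60/0.23 = 2.6087.
Prior odds = 2.7175/2.6087 = 1.0417, so P(C) = 1.0417/(1+1.0417) ≈ 0.51.

P(C) = 0.51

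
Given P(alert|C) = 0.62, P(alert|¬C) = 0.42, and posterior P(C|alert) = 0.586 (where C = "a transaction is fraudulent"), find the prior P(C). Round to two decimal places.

P(C) = 0.49

Bayes' rule in odds form gives O(C|E) = O(C)·[P(E|C)/P(E|¬C)], hence O(C) = O(C|E)/LR.
Posterior odds = 0.586/(1−0.586) = 1.4155. LR = 0.62/0.42 = 1.4762.
Prior odds = 1.4155/1.4762 = 0.9589, so P(C) = 0.9589/(1+0.9589) ≈ 0.49.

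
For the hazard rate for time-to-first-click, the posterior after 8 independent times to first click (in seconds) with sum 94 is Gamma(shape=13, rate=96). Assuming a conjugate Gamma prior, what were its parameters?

Gamma(shape=5, rate=2)

For an exponential likelihood with a Gamma(α, β) prior on the rate, n observations with total T give posterior Gamma(α+n, β+T).
So α = 13 − 8 = 5 and β = 96 − 94 = 2.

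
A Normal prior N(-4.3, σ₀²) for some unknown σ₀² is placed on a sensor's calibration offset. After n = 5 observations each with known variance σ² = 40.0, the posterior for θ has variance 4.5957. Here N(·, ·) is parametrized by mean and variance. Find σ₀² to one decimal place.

σ₀² = 10.8

Posterior precision equals prior precision plus data precision: 1/σ_n² = 1/σ₀² + n/σ².
So 1/σ₀² = 1/4.5957 − 5/40.0 = 0.217595 − 0.125000 = 0.092595.
Hence σ₀² = 1/0.092595 ≈ 10.8.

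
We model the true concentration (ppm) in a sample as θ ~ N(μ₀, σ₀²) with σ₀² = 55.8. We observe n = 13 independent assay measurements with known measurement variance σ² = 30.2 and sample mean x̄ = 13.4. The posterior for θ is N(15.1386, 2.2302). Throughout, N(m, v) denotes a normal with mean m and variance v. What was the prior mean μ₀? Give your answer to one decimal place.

μ₀ = 56.9

With known observation variance, the Normal–Normal posterior has precision τ_n = τ₀ + n/σ² and mean μ_n = (τ₀μ₀ + (n/σ²)x̄)/τ_n.
Here τ₀ = 1/55.8 = 0.017921 and τ_data = 13/30.2 = 0.430464, so τ_n = 0.448385.
Rearranging for μ₀: μ₀ = (μ_n·τ_n − τ_data·x̄)/τ₀ = (15.1386·0.448385 − 0.430464·13.4) / 0.017921 = 1.019704/0.017921 ≈ 56.9.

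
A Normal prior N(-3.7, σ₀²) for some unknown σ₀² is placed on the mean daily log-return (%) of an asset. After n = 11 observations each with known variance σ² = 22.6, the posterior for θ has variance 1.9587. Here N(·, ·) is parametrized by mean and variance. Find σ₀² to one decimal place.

Posterior precision equals prior precision plus data precision: 1/σ_n² = 1/σ₀² + n/σ².
So 1/σ₀² = 1/1.9587 − 11/22.6 = 0.510543 − 0.486726 = 0.023817.
Hence σ₀² = 1/0.023817 ≈ 42.0.

σ₀² = 42.0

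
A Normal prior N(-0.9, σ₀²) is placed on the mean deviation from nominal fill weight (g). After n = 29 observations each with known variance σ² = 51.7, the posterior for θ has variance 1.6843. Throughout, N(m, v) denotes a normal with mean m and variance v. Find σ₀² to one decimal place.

Posterior precision equals prior precision plus data precision: 1/σ_n² = 1/σ₀² + n/σ².
So 1/σ₀² = 1/1.6843 − 29/51.7 = 0.593718 − 0.560928 = 0.032790.
Hence σ₀² = 1/0.032790 ≈ 30.5.

σ₀² = 30.5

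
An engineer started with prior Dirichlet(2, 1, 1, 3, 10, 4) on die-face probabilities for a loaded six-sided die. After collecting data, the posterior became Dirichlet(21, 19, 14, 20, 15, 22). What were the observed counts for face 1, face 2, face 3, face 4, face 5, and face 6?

counts (19, 18, 13, 17, 5, 18)

For a Dirichlet(α) prior with multinomial counts c, the posterior is Dirichlet(α + c) componentwise.
Counts are posterior − prior componentwise: 21−2=19, 19−1=18, 14−1=13, 20−3=17, 15−10=5, 22−4=18.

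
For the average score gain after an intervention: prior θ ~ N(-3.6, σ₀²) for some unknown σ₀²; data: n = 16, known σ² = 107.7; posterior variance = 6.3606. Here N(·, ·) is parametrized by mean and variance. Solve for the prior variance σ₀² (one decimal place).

For the Normal–Normal model with known σ², precisions add: τ_n = τ₀ + n/σ².
So 1/σ₀² = 1/6.3606 − 16/107.7 = 0.157218 − 0.148561 = 0.008657.
Hence σ₀² = 1/0.008657 ≈ 115.5.

σ₀² = 115.5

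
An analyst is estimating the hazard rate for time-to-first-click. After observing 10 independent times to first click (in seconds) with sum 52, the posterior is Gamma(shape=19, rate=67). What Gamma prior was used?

For an exponential likelihood with a Gamma(α, β) prior on the rate, n observations with total T give posterior Gamma(α+n, β+T).
So α = 19 − 10 = 9 and β = 67 − 52 = 15.

Gamma(shape=9, rate=15)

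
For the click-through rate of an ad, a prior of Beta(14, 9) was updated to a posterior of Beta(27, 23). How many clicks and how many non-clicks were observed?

Beta is conjugate to the binomial likelihood: posterior = Beta(α+s, β+f).
Match parameters: s=27−14=13, f=23−9=14.

13 clicks and 14 non-clicks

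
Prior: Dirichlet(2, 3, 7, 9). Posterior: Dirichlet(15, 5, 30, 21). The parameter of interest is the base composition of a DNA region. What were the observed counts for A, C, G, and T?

counts (13, 2, 23, 12)

For a Dirichlet(α) prior with multinomial counts c, the posterior is Dirichlet(α + c) componentwise.
Counts are posterior − prior componentwise: 15−2=13, 5−3=2, 30−7=23, 21−9=12.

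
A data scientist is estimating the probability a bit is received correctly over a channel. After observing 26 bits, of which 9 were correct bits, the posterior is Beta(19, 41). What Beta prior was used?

Beta(10, 24)

A Beta(α, β) prior with s successes and f failures in binomial data gives a Beta(α+s, β+f) posterior.
So α = 19 − 9 = 10 and β = 41 − 17 = 24.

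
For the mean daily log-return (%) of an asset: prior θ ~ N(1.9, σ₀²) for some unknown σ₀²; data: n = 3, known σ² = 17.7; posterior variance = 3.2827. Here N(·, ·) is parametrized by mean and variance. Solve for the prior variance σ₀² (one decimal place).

Posterior precision equals prior precision plus data precision: 1/σ_n² = 1/σ₀² + n/σ².
So 1/σ₀² = 1/3.2827 − 3/17.7 = 0.304627 − 0.169492 = 0.135135.
Hence σ₀² = 1/0.135135 ≈ 7.4.

σ₀² = 7.4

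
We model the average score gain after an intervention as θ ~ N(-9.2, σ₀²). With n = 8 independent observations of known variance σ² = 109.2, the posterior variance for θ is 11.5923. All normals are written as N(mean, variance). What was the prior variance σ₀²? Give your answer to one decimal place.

Posterior precision equals prior precision plus data precision: 1/σ_n² = 1/σ₀² + n/σ².
So 1/σ₀² = 1/11.5923 − 8/109.2 = 0.086264 − 0.073260 = 0.013004.
Hence σ₀² = 1/0.013004 ≈ 76.9.

σ₀² = 76.9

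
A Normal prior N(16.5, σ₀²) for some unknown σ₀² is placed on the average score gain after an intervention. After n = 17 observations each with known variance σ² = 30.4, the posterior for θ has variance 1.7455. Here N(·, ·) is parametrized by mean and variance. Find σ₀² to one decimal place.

For the Normal–Normal model with known σ², precisions add: τ_n = τ₀ + n/σ².
So 1/σ₀² = 1/1.7455 − 17/30.4 = 0.572902 − 0.559211 = 0.013691.
Hence σ₀² = 1/0.013691 ≈ 73.0.

σ₀² = 73.0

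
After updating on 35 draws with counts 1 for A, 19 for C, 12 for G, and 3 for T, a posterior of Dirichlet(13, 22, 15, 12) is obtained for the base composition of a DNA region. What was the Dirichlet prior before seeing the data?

Dirichlet(12, 3, 3, 9)

For a Dirichlet(α) prior with multinomial counts c, the posterior is Dirichlet(α + c) componentwise.
Subtract each count from the matching posterior parameter: 13−1=12, 22−19=3, 15−12=3, 12−3=9.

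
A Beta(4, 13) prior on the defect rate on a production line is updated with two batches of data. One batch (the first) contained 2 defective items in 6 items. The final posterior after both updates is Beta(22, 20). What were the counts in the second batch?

Because Beta–binomial updating is additive in the counts, the combined data contributed (α_post−α_prior, β_post−β_prior) successes and failures.
Total across both batches: 22−4=18 defective items, 20−13=7 good items.
Subtract the first batch: 18−2=16 defective items and 7−4=3 good items.

16 defective items and 3 good items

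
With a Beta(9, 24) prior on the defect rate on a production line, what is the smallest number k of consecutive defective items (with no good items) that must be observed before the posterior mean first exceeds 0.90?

After k defective items and 0 good items the posterior is Beta(9+k, 24), with mean (9+k)/(9+24+k).
Set (9+k)/(33+k) > 0.90 and solve: k > (0.90·33 − 9)/(1 − 0.90) = 207.000.
The smallest integer exceeding 207.000 is 208, and checking k=208: (217)/(241) = 0.9004 > 0.90.

k = 208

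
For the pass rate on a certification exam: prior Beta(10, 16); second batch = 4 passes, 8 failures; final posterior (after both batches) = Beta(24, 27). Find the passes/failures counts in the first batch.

Because Beta–binomial updating is additive in the counts, the combined data contributed (α_post−α_prior, β_post−β_prior) successes and failures.
Total across both batches: 24−10=14 passes, 27−16=11 failures.
Subtract the second batch: 14−4=10 passes and 11−8=3 failures.

10 passes and 3 failures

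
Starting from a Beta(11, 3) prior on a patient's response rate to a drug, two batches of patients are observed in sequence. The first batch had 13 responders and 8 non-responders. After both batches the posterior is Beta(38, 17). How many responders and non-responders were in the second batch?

Sequential conjugate updates are equivalent to a single update on the pooled data, so total successes = posterior α − prior α and total failures = posterior β − prior β.
Total across both batches: 38−11=27 responders, 17−3=14 non-responders.
Subtract the first batch: 27−13=14 responders and 14−8=6 non-responders.

14 responders and 6 non-responders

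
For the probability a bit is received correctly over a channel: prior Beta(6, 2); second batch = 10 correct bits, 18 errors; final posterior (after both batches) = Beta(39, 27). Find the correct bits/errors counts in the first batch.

23 correct bits and 7 errors

Because Beta–binomial updating is additive in the counts, the combined data contributed (α_post−α_prior, β_post−β_prior) successes and failures.
Total across both batches: 39−6=33 correct bits, 27−2=25 errors.
Subtract the second batch: 33−10=23 correct bits and 25−18=7 errors.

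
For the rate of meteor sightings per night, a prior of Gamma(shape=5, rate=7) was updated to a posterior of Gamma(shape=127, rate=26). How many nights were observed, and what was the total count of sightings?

A Gamma(α, β) prior (rate parametrization) on a Poisson rate with n observations summing to S gives posterior Gamma(α+S, β+n).
Matching: Σxᵢ = 127 − 5 = 122 and n = 26 − 7 = 19.

n = 19 nights with total 122 sightings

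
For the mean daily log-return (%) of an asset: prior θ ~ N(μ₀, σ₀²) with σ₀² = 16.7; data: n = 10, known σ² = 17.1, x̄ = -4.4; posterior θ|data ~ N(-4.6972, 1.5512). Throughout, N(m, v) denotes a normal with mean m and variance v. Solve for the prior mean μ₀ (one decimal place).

μ₀ = -7.6

With known observation variance, the Normal–Normal posterior has precision τ_n = τ₀ + n/σ² and mean μ_n = (τ₀μ₀ + (n/σ²)x̄)/τ_n.
Here τ₀ = 1/16.7 = 0.059880 and τ_data = 10/17.1 = 0.584795, so τ_n = 0.644675.
Rearranging for μ₀: μ₀ = (μ_n·τ_n − τ_data·x̄)/τ₀ = (-4.6972·0.644675 − 0.584795·-4.4) / 0.059880 = -0.455069/0.059880 ≈ -7.6.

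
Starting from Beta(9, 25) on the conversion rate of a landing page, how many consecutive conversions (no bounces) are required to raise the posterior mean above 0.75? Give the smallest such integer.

After k conversions and 0 bounces the posterior is Beta(9+k, 25), with mean (9+k)/(9+25+k).
Set (9+k)/(34+k) > 0.75 and solve: k > (0.75·34 − 9)/(1 − 0.75) = 66.000.
The smallest integer exceeding 66.000 is 67, and checking k=67: (76)/(101) = 0.7525 > 0.75.

k = 67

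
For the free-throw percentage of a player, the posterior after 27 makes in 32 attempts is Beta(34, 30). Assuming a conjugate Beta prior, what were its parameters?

Beta is conjugate to the binomial likelihood: posterior = Beta(α+s, β+f).
Subtract the data counts: 34−27=7, 30−5=25.

Beta(7, 25)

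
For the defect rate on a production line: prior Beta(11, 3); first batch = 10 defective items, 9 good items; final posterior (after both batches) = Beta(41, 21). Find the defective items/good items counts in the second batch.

20 defective items and 9 good items

Because Beta–binomial updating is additive in the counts, the combined data contributed (α_post−α_prior, β_post−β_prior) successes and failures.
Total across both batches: 41−11=30 defective items, 21−3=18 good items.
Subtract the first batch: 30−10=20 defective items and 18−9=9 good items.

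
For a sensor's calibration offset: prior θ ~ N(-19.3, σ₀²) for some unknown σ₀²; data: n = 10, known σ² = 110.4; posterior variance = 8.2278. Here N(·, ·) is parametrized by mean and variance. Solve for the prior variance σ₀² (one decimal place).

σ₀² = 32.3

Posterior precision equals prior precision plus data precision: 1/σ_n² = 1/σ₀² + n/σ².
So 1/σ₀² = 1/8.2278 − 10/110.4 = 0.121539 − 0.090580 = 0.030959.
Hence σ₀² = 1/0.030959 ≈ 32.3.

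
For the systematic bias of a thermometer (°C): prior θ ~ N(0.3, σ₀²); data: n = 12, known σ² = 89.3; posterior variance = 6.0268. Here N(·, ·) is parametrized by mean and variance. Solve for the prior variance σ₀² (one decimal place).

For the Normal–Normal model with known σ², precisions add: τ_n = τ₀ + n/σ².
So 1/σ₀² = 1/6.0268 − 12/89.3 = 0.165926 − 0.134378 = 0.031548.
Hence σ₀² = 1/0.031548 ≈ 31.7.

σ₀² = 31.7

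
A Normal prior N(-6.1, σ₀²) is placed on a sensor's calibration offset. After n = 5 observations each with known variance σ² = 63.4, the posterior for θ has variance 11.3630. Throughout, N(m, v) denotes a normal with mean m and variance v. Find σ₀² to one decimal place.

σ₀² = 109.4

For the Normal–Normal model with known σ², precisions add: τ_n = τ₀ + n/σ².
So 1/σ₀² = 1/11.3630 − 5/63.4 = 0.088005 − 0.078864 = 0.009141.
Hence σ₀² = 1/0.009141 ≈ 109.4.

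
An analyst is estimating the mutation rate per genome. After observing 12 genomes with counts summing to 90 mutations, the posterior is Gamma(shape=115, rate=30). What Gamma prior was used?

Gamma–Poisson conjugacy: posterior shape = α + Σxᵢ, posterior rate = β + n.
So α = 115 − 90 = 25 and β = 30 − 12 = 18.

Gamma(shape=25, rate=18)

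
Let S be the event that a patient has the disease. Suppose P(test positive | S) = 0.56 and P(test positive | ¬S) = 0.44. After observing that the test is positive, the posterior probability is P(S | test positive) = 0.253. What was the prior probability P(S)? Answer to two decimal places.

P(S) = 0.21

In odds form, posterior odds = prior odds × likelihood ratio, so prior odds = posterior odds ÷ LR.
Posterior odds = 0.253/(1−0.253) = 0.3387. LR = 0.56/0.44 = 1.2727.
Prior odds = 0.3387/1.2727 = 0.2661, so P(S) = 0.2661/(1+0.2661) ≈ 0.21.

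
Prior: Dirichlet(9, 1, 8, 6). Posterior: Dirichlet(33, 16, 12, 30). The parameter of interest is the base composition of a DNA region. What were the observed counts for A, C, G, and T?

For a Dirichlet(α) prior with multinomial counts c, the posterior is Dirichlet(α + c) componentwise.
Counts are posterior − prior componentwise: 33−9=24, 16−1=15, 12−8=4, 30−6=24.

counts (24, 15, 4, 24)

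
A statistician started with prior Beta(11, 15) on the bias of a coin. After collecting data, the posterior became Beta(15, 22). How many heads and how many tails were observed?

4 heads and 7 tails

A Beta(a, b) prior with s successes and f failures in binomial data gives a Beta(a+s, b+f) posterior.
So s = 15 − 11 = 4 and f = 22 − 15 = 7.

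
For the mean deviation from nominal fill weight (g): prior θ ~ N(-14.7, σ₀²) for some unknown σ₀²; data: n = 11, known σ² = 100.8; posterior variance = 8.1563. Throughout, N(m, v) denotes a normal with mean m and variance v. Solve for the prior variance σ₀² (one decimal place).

For the Normal–Normal model with known σ², precisions add: τ_n = τ₀ + n/σ².
So 1/σ₀² = 1/8.1563 − 11/100.8 = 0.122605 − 0.109127 = 0.013478.
Hence σ₀² = 1/0.013478 ≈ 74.2.

σ₀² = 74.2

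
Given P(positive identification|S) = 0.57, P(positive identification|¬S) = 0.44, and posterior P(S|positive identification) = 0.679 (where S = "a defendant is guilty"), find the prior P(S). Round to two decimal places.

P(S) = 0.62

Bayes' rule in odds form gives O(S|E) = O(S)·[P(E|S)/P(E|¬S)], hence O(S) = O(S|E)/LR.
Posterior odds = 0.679/(1−0.679) = 2.1153. LR = 0.57/0.44 = 1.2955.
Prior odds = 2.1153/1.2955 = 1.6328, so P(S) = 1.6328/(1+1.6328) ≈ 0.62.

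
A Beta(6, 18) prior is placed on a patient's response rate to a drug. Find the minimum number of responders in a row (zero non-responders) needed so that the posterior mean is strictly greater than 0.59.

k = 20

After k responders and 0 non-responders the posterior is Beta(6+k, 18), with mean (6+k)/(6+18+k).
Set (6+k)/(24+k) > 0.59 and solve: k > (0.59·24 − 6)/(1 − 0.59) = 19.902.
The smallest integer exceeding 19.902 is 20.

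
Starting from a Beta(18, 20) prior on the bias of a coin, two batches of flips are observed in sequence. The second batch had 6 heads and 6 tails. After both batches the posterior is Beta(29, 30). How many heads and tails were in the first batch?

5 heads and 4 tails

Because Beta–binomial updating is additive in the counts, the combined data contributed (α_post−α_prior, β_post−β_prior) successes and failures.
Total across both batches: 29−18=11 heads, 30−20=10 tails.
Subtract the second batch: 11−6=5 heads and 10−6=4 tails.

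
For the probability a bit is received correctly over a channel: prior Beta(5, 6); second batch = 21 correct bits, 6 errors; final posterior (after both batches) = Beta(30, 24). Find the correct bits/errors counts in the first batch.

4 correct bits and 12 errors

Sequential conjugate updates are equivalent to a single update on the pooled data, so total successes = posterior α − prior α and total failures = posterior β − prior β.
Total across both batches: 30−5=25 correct bits, 24−6=18 errors.
Subtract the second batch: 25−21=4 correct bits and 18−6=12 errors.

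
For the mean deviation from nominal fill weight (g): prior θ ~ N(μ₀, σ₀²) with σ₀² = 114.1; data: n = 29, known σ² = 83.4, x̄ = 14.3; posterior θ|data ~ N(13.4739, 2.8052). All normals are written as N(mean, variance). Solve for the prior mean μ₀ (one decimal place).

μ₀ = -19.3

With known observation variance, the Normal–Normal posterior has precision τ_n = τ₀ + n/σ² and mean μ_n = (τ₀μ₀ + (n/σ²)x̄)/τ_n.
Here τ₀ = 1/114.1 = 0.008764 and τ_data = 29/83.4 = 0.347722, so τ_n = 0.356486.
Rearranging for μ₀: μ₀ = (μ_n·τ_n − τ_data·x̄)/τ₀ = (13.4739·0.356486 − 0.347722·14.3) / 0.008764 = -0.169168/0.008764 ≈ -19.3.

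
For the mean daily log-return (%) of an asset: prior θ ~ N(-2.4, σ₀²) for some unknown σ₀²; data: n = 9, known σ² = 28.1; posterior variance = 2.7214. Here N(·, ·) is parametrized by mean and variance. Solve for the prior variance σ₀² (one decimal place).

For the Normal–Normal model with known σ², precisions add: τ_n = τ₀ + n/σ².
So 1/σ₀² = 1/2.7214 − 9/28.1 = 0.367458 − 0.320285 = 0.047173.
Hence σ₀² = 1/0.047173 ≈ 21.2.

σ₀² = 21.2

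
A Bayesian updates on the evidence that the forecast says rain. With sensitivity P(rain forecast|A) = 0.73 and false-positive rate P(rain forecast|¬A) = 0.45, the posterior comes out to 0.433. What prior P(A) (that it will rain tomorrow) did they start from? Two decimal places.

Bayes' rule in odds form gives O(A|E) = O(A)·[P(E|A)/P(E|¬A)], hence O(A) = O(A|E)/LR.
Posterior odds = 0.433/(1−0.433) = 0.7637. LR = 0.73/0.45 = 1.6222.
Prior odds = 0.7637/1.6222 = 0.4708, so P(A) = 0.4708/(1+0.4708) ≈ 0.32.

P(A) = 0.32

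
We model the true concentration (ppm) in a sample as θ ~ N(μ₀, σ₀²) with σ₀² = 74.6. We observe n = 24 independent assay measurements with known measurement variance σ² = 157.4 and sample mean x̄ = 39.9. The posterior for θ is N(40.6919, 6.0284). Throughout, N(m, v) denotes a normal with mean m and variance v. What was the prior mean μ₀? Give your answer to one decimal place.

μ₀ = 49.7

With known observation variance, the Normal–Normal posterior has precision τ_n = τ₀ + n/σ² and mean μ_n = (τ₀μ₀ + (n/σ²)x̄)/τ_n.
Here τ₀ = 1/74.6 = 0.013405 and τ_data = 24/157.4 = 0.152478, so τ_n = 0.165883.
Rearranging for μ₀: μ₀ = (μ_n·τ_n − τ_data·x̄)/τ₀ = (40.6919·0.165883 − 0.152478·39.9) / 0.013405 = 0.666222/0.013405 ≈ 49.7.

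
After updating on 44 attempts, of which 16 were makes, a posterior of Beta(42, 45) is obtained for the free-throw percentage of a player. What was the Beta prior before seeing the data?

A Beta(a, b) prior with s successes and f failures in binomial data gives a Beta(a+s, b+f) posterior.
Subtract the data counts: 42−16=26, 45−28=17.

Beta(26, 17)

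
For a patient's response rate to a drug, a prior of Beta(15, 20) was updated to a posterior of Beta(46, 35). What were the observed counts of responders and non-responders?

31 responders and 15 non-responders

A Beta(a, b) prior with s successes and f failures in binomial data gives a Beta(a+s, b+f) posterior.
So s = 46 − 15 = 31 and f = 35 − 20 = 15.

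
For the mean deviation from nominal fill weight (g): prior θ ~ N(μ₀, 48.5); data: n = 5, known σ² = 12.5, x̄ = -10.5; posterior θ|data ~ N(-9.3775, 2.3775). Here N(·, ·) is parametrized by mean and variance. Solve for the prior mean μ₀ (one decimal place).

μ₀ = 12.4

With known observation variance, the Normal–Normal posterior has precision τ_n = τ₀ + n/σ² and mean μ_n = (τ₀μ₀ + (n/σ²)x̄)/τ_n.
Here τ₀ = 1/48.5 = 0.020619 and τ_data = 5/12.5 = 0.400000, so τ_n = 0.420619.
Rearranging for μ₀: μ₀ = (μ_n·τ_n − τ_data·x̄)/τ₀ = (-9.3775·0.420619 − 0.400000·-10.5) / 0.020619 = 0.255645/0.020619 ≈ 12.4.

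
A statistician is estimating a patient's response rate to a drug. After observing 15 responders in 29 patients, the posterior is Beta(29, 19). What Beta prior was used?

A Beta(α, β) prior with s successes and f failures in binomial data gives a Beta(α+s, β+f) posterior.
Subtract the data counts: 29−15=14, 19−14=5.

Beta(14, 5)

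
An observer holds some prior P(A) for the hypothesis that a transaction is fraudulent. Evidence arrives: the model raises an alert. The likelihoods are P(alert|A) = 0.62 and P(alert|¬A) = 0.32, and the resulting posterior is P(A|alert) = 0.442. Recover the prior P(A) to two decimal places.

P(A) = 0.29

In odds form, posterior odds = prior odds × likelihood ratio, so prior odds = posterior odds ÷ LR.
Posterior odds = 0.442/(1−0.442) = 0.7921. LR = 0.62/0.32 = 1.9375.
Prior odds = 0.7921/1.9375 = 0.4088, so P(A) = 0.4088/(1+0.4088) ≈ 0.29.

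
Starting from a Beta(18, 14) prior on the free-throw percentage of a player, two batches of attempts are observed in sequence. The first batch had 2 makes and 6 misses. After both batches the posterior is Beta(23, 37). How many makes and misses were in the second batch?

3 makes and 17 misses

Sequential conjugate updates are equivalent to a single update on the pooled data, so total successes = posterior α − prior α and total failures = posterior β − prior β.
Total across both batches: 23−18=5 makes, 37−14=23 misses.
Subtract the first batch: 5−2=3 makes and 23−6=17 misses.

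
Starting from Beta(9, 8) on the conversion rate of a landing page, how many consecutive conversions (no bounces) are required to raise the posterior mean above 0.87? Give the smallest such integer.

After k conversions and 0 bounces the posterior is Beta(9+k, 8), with mean (9+k)/(9+8+k).
Set (9+k)/(17+k) > 0.87 and solve: k > (0.87·17 − 9)/(1 − 0.87) = 44.538.
The smallest integer exceeding 44.538 is 45.

k = 45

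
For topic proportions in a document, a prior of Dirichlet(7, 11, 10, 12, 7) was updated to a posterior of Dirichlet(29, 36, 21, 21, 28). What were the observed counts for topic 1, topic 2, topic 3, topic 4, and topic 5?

counts (22, 25, 11, 9, 21)

For a Dirichlet(α) prior with multinomial counts c, the posterior is Dirichlet(α + c) componentwise.
Counts are posterior − prior componentwise: 29−7=22, 36−11=25, 21−10=11, 21−12=9, 28−7=21.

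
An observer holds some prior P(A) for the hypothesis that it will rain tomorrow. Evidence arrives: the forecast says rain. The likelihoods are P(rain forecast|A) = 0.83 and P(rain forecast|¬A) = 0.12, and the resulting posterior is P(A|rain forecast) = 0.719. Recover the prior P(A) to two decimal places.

Bayes' rule in odds form gives O(A|E) = O(A)·[P(E|A)/P(E|¬A)], hence O(A) = O(A|E)/LR.
Posterior odds = 0.719/(1−0.719) = 2.5587. LR = 0.83/0.12 = 6.9167.
Prior odds = 2.5587/6.9167 = 0.3699, so P(A) = 0.3699/(1+0.3699) ≈ 0.27.

P(A) = 0.27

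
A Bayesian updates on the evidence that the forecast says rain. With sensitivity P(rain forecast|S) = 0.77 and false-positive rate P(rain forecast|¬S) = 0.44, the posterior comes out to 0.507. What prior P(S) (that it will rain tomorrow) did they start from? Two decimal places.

Bayes' rule in odds form gives O(S|E) = O(S)·[P(E|S)/P(E|¬S)], hence O(S) = O(S|E)/LR.
Posterior odds = 0.507/(1−0.507) = 1.0284. LR = 0.77/0.44 = 1.7500.
Prior odds = 1.0284/1.7500 = 0.5877, so P(S) = 0.5877/(1+0.5877) ≈ 0.37.

P(S) = 0.37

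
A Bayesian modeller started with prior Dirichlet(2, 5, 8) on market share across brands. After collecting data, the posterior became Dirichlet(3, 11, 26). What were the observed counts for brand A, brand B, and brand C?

counts (1, 6, 18)

For a Dirichlet(α) prior with multinomial counts c, the posterior is Dirichlet(α + c) componentwise.
Counts are posterior − prior componentwise: 3−2=1, 11−5=6, 26−8=18.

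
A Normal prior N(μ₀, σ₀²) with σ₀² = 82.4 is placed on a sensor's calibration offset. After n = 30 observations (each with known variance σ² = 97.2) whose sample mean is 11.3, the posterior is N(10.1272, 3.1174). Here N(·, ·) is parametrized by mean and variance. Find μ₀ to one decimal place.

The posterior mean is a precision-weighted average: μ_n = (τ₀μ₀ + τ_data·x̄)/(τ₀+τ_data), with τ₀=1/σ₀² and τ_data=n/σ².
Here τ₀ = 1/82.4 = 0.012136 and τ_data = 30/97.2 = 0.308642, so τ_n = 0.320778.
Rearranging for μ₀: μ₀ = (μ_n·τ_n − τ_data·x̄)/τ₀ = (10.1272·0.320778 − 0.308642·11.3) / 0.012136 = -0.239072/0.012136 ≈ -19.7.

μ₀ = -19.7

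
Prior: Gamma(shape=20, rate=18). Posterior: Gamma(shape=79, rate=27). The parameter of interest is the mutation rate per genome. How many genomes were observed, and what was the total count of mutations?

n = 9 genomes with total 59 mutations

Gamma–Poisson conjugacy: posterior shape = α + Σxᵢ, posterior rate = β + n.
Matching: Σxᵢ = 79 − 20 = 59 and n = 27 − 18 = 9.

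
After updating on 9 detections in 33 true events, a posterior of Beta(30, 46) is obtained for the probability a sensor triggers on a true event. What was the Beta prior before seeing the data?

Beta(21, 22)

A Beta(a, b) prior with s successes and f failures in binomial data gives a Beta(a+s, b+f) posterior.
So a = 30 − 9 = 21 and b = 46 − 24 = 22.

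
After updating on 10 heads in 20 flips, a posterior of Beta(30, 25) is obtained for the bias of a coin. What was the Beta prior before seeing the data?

Beta(20, 15)

Beta is conjugate to the binomial likelihood: posterior = Beta(α+s, β+f).
Subtract the data counts: 30−10=20, 25−10=15.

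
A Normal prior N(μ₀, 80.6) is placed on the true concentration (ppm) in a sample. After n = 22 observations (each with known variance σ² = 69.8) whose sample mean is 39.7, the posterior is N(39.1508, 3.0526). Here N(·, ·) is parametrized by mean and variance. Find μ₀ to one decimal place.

μ₀ = 25.2

The posterior mean is a precision-weighted average: μ_n = (τ₀μ₀ + τ_data·x̄)/(τ₀+τ_data), with τ₀=1/σ₀² and τ_data=n/σ².
Here τ₀ = 1/80.6 = 0.012407 and τ_data = 22/69.8 = 0.315186, so τ_n = 0.327593.
Rearranging for μ₀: μ₀ = (μ_n·τ_n − τ_data·x̄)/τ₀ = (39.1508·0.327593 − 0.315186·39.7) / 0.012407 = 0.312644/0.012407 ≈ 25.2.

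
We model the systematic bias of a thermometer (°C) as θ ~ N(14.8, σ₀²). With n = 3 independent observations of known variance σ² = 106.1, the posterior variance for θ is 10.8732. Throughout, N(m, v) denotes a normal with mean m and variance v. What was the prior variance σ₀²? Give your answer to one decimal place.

σ₀² = 15.7

Posterior precision equals prior precision plus data precision: 1/σ_n² = 1/σ₀² + n/σ².
So 1/σ₀² = 1/10.8732 − 3/106.1 = 0.091969 − 0.028275 = 0.063694.
Hence σ₀² = 1/0.063694 ≈ 15.7.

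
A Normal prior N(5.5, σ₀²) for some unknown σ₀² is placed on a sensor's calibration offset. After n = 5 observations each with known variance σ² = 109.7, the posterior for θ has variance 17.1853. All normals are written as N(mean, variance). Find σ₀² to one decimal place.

For the Normal–Normal model with known σ², precisions add: τ_n = τ₀ + n/σ².
So 1/σ₀² = 1/17.1853 − 5/109.7 = 0.058189 − 0.045579 = 0.012610.
Hence σ₀² = 1/0.012610 ≈ 79.3.

σ₀² = 79.3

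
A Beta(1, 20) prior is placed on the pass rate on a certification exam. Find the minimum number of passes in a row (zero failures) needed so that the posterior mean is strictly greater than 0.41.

After k passes and 0 failures the posterior is Beta(1+k, 20), with mean (1+k)/(1+20+k).
Set (1+k)/(21+k) > 0.41 and solve: k > (0.41·21 − 1)/(1 − 0.41) = 12.898.
The smallest integer exceeding 12.898 is 13, and checking k=13: (14)/(34) = 0.4118 > 0.41.

k = 13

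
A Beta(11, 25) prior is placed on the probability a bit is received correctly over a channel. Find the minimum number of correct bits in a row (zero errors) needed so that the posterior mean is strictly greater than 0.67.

After k correct bits and 0 errors the posterior is Beta(11+k, 25), with mean (11+k)/(11+25+k).
Set (11+k)/(36+k) > 0.67 and solve: k > (0.67·36 − 11)/(1 − 0.67) = 39.758.
The smallest integer exceeding 39.758 is 40.

k = 40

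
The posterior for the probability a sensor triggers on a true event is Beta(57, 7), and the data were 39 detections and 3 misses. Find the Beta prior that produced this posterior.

Beta(18, 4)

Under Beta–binomial conjugacy the posterior parameters are (a+s, b+f).
Subtract the data counts: 57−39=18, 7−3=4.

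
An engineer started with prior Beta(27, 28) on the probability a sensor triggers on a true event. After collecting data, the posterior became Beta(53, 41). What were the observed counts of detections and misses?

26 detections and 13 misses

Beta is conjugate to the binomial likelihood: posterior = Beta(α+s, β+f).
So s = 53 − 27 = 26 and f = 41 − 28 = 13.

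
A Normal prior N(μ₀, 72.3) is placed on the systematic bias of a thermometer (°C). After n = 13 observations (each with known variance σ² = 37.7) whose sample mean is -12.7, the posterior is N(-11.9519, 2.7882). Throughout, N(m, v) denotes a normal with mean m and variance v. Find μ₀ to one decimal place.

With known observation variance, the Normal–Normal posterior has precision τ_n = τ₀ + n/σ² and mean μ_n = (τ₀μ₀ + (n/σ²)x̄)/τ_n.
Here τ₀ = 1/72.3 = 0.013831 and τ_data = 13/37.7 = 0.344828, so τ_n = 0.358659.
Rearranging for μ₀: μ₀ = (μ_n·τ_n − τ_data·x̄)/τ₀ = (-11.9519·0.358659 − 0.344828·-12.7) / 0.013831 = 0.092659/0.013831 ≈ 6.7.

μ₀ = 6.7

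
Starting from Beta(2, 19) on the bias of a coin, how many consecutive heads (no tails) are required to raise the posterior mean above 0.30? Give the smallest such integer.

k = 7

After k heads and 0 tails the posterior is Beta(2+k, 19), with mean (2+k)/(2+19+k).
Set (2+k)/(21+k) > 0.30 and solve: k > (0.30·21 − 2)/(1 − 0.30) = 6.143.
The smallest integer exceeding 6.143 is 7, and checking k=7: (9)/(28) = 0.3214 > 0.30.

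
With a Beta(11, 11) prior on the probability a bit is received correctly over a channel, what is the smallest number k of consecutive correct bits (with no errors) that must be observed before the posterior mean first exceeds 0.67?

k = 12

After k correct bits and 0 errors the posterior is Beta(11+k, 11), with mean (11+k)/(11+11+k).
Set (11+k)/(22+k) > 0.67 and solve: k > (0.67·22 − 11)/(1 − 0.67) = 11.333.
The smallest integer exceeding 11.333 is 12.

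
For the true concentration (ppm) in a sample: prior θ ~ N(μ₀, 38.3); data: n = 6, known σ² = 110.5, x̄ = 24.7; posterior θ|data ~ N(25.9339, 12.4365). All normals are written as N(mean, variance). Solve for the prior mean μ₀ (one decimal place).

μ₀ = 28.5

The posterior mean is a precision-weighted average: μ_n = (τ₀μ₀ + τ_data·x̄)/(τ₀+τ_data), with τ₀=1/σ₀² and τ_data=n/σ².
Here τ₀ = 1/38.3 = 0.026110 and τ_data = 6/110.5 = 0.054299, so τ_n = 0.080409.
Rearranging for μ₀: μ₀ = (μ_n·τ_n − τ_data·x̄)/τ₀ = (25.9339·0.080409 − 0.054299·24.7) / 0.026110 = 0.744134/0.026110 ≈ 28.5.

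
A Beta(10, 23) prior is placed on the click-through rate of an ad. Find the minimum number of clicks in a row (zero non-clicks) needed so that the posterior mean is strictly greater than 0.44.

k = 9

After k clicks and 0 non-clicks the posterior is Beta(10+k, 23), with mean (10+k)/(10+23+k).
Set (10+k)/(33+k) > 0.44 and solve: k > (0.44·33 − 10)/(1 − 0.44) = 8.071.
The smallest integer exceeding 8.071 is 9.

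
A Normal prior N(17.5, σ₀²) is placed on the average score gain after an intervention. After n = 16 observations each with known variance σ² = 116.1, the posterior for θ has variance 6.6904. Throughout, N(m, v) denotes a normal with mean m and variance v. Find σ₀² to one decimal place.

For the Normal–Normal model with known σ², precisions add: τ_n = τ₀ + n/σ².
So 1/σ₀² = 1/6.6904 − 16/116.1 = 0.149468 − 0.137812 = 0.011656.
Hence σ₀² = 1/0.011656 ≈ 85.8.

σ₀² = 85.8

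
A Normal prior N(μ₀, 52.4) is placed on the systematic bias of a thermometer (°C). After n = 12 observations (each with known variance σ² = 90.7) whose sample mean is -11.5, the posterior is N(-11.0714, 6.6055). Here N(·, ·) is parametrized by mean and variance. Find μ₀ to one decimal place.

μ₀ = -8.1

The posterior mean is a precision-weighted average: μ_n = (τ₀μ₀ + τ_data·x̄)/(τ₀+τ_data), with τ₀=1/σ₀² and τ_data=n/σ².
Here τ₀ = 1/52.4 = 0.019084 and τ_data = 12/90.7 = 0.132304, so τ_n = 0.151388.
Rearranging for μ₀: μ₀ = (μ_n·τ_n − τ_data·x̄)/τ₀ = (-11.0714·0.151388 − 0.132304·-11.5) / 0.019084 = -0.154581/0.019084 ≈ -8.1.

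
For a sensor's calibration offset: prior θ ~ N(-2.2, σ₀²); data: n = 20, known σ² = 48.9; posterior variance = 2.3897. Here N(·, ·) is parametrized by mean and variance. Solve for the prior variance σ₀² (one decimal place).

Posterior precision equals prior precision plus data precision: 1/σ_n² = 1/σ₀² + n/σ².
So 1/σ₀² = 1/2.3897 − 20/48.9 = 0.418463 − 0.408998 = 0.009465.
Hence σ₀² = 1/0.009465 ≈ 105.7.

σ₀² = 105.7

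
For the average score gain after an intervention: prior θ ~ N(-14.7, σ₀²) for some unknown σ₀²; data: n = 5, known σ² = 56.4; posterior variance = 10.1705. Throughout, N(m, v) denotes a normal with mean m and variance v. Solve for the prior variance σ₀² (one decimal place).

Posterior precision equals prior precision plus data precision: 1/σ_n² = 1/σ₀² + n/σ².
So 1/σ₀² = 1/10.1705 − 5/56.4 = 0.098324 − 0.088652 = 0.009672.
Hence σ₀² = 1/0.009672 ≈ 103.4.

σ₀² = 103.4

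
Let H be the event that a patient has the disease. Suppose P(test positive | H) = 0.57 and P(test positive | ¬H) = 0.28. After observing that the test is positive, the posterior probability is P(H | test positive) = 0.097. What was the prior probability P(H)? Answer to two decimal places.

Bayes' rule in odds form gives O(H|E) = O(H)·[P(E|H)/P(E|¬H)], hence O(H) = O(H|E)/LR.
Posterior odds = 0.097/(1−0.097) = 0.1074. LR = 0.57/0.28 = 2.0357.
Prior odds = 0.1074/2.0357 = 0.0528, so P(H) = 0.0528/(1+0.0528) ≈ 0.05.

P(H) = 0.05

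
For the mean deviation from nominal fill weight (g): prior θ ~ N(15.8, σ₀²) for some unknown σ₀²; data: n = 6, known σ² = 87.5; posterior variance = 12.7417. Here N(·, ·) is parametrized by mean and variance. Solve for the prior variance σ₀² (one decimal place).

σ₀² = 100.9

For the Normal–Normal model with known σ², precisions add: τ_n = τ₀ + n/σ².
So 1/σ₀² = 1/12.7417 − 6/87.5 = 0.078482 − 0.068571 = 0.009911.
Hence σ₀² = 1/0.009911 ≈ 100.9.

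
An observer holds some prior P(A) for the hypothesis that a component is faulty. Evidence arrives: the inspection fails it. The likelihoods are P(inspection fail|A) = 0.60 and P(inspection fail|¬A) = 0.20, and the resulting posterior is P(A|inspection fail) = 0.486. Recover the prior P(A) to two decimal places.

Bayes' rule in odds form gives O(A|E) = O(A)·[P(E|A)/P(E|¬A)], hence O(A) = O(A|E)/LR.
Posterior odds = 0.486/(1−0.486) = 0.9455. LR = 0.60/0.20 = 3.0000.
Prior odds = 0.9455/3.0000 = 0.3152, so P(A) = 0.3152/(1+0.3152) ≈ 0.24.

P(A) = 0.24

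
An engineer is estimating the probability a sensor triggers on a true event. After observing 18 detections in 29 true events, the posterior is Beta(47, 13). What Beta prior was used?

A Beta(a, b) prior with s successes and f failures in binomial data gives a Beta(a+s, b+f) posterior.
Subtract the data counts: 47−18=29, 13−11=2.

Beta(29, 2)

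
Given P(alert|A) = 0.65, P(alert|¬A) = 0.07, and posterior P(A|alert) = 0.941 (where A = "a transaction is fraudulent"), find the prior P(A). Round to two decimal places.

Bayes' rule in odds form gives O(A|E) = O(A)·[P(E|A)/P(E|¬A)], hence O(A) = O(A|E)/LR.
Posterior odds = 0.941/(1−0.941) = 15.9492. LR = 0.65/0.07 = 9.2857.
Prior odds = 15.9492/9.2857 = 1.7176, so P(A) = 1.7176/(1+1.7176) ≈ 0.63.

P(A) = 0.63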